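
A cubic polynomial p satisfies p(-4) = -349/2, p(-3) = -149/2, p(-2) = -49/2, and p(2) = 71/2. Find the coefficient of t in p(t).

Write p(t) = at^3 + bt^2 + ct + d. Substituting each data point gives a linear system:
  -64a + 16b - 4c + d = -349/2
  -27a + 9b - 3c + d = -149/2
  -8a + 4b - 2c + d = -49/2
  8a + 4b + 2c + d = 71/2
Solving the system yields a = 3, b = 2, c = 3, d = -5/2.
So p(t) = 3t^3 + 2t^2 + 3t - 5/2.
The coefficient of t is 3.

3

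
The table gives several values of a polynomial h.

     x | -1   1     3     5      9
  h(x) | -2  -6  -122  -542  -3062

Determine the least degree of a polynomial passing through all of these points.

Divided differences on the nodes -1, 1, 3, 5, 9:
  order 0: -2  -6  -122  -542  -3062
  order 1: -2  -58  -210  -630
  order 2: -14  -38  -70
  order 3: -4  -4
  order 4: 0
The order-3 divided differences are all -4 (nonzero) and every higher order vanishes, so the data lies on a polynomial of degree exactly 3.

3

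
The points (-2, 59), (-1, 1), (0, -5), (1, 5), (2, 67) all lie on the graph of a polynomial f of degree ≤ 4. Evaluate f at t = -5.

1985

Using the Lagrange interpolation formula with nodes -2, -1, 0, 1, 2:
  L_0(t) = (t + 1)t(t - 1)(t - 2) / 24
  L_1(t) = (t + 2)t(t - 1)(t - 2) / -6
  L_2(t) = (t + 2)(t + 1)(t - 1)(t - 2) / 4
  L_3(t) = (t + 2)(t + 1)t(t - 2) / -6
  L_4(t) = (t + 2)(t + 1)t(t - 1) / 24
Then f(t) = 59·L_0(t) + 1·L_1(t) - 5·L_2(t) + 5·L_3(t) + 67·L_4(t).
Expanding and collecting terms gives f(t) = 3t⁴ + 5t² + 2t - 5.
Evaluating at t = -5: f(-5) = 1985.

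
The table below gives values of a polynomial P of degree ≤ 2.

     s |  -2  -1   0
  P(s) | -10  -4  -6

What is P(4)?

Using the Lagrange interpolation formula with nodes -2, -1, 0:
  L_0(s) = (s + 1)s / 2
  L_1(s) = (s + 2)s / -1
  L_2(s) = (s + 2)(s + 1) / 2
Then P(s) = -10·L_0(s) - 4·L_1(s) - 6·L_2(s).
Expanding and collecting terms gives P(s) = -4s^2 - 6s - 6.
Evaluating at s = 4: P(4) = -94.

-94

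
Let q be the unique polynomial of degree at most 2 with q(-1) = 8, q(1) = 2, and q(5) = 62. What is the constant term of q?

2

Write q(u) = au^2 + bu + c. Substituting each data point gives a linear system:
  a - b + c = 8
  a + b + c = 2
  25a + 5b + c = 62
Solving the system yields a = 3, b = -3, c = 2.
So q(u) = 3u^2 - 3u + 2.
The constant term is 2.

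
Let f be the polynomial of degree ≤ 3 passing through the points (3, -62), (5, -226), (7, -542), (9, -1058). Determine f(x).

Using the Lagrange interpolation formula with nodes 3, 5, 7, 9:
  L_0(x) = (x - 5)(x - 7)(x - 9) / -48
  L_1(x) = (x - 3)(x - 7)(x - 9) / 16
  L_2(x) = (x - 3)(x - 5)(x - 9) / -16
  L_3(x) = (x - 3)(x - 5)(x - 7) / 48
Then f(x) = -62·L_0(x) - 226·L_1(x) - 542·L_2(x) - 1058·L_3(x).
Expanding and collecting terms gives f(x) = -x³ - 4x² - x + 4.
Check: f(9) = -1058. ✓

f(x) = -x^3 - 4x^2 - x + 4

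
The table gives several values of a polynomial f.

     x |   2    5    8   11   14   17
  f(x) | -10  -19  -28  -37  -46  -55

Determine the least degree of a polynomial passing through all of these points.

Forward differences of the values at x = 2, 5, 8, 11, 14, 17:
  f  : -10  -19  -28  -37  -46  -55
  Δ  : -9  -9  -9  -9  -9
  Δ^2: 0  0  0  0
  Δ^3: 0  0  0
  Δ^4: 0  0
  Δ^5: 0
The first differences are constant (-9) and nonzero, while all higher differences vanish, so the minimal degree is 1.

1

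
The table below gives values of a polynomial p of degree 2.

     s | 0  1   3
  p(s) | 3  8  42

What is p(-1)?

6

Write p(s) = as^2 + bs + c. Substituting each data point gives a linear system:
  c = 3
  a + b + c = 8
  9a + 3b + c = 42
Solving the system yields a = 4, b = 1, c = 3.
So p(s) = 4s^2 + s + 3.
Then p(-1) = 6.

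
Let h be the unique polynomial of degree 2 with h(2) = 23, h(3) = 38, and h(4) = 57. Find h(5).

Write h(t) = at^2 + bt + c. Substituting each data point gives a linear system:
  4a + 2b + c = 23
  9a + 3b + c = 38
  16a + 4b + c = 57
Solving the system yields a = 2, b = 5, c = 5.
So h(t) = 2t^2 + 5t + 5.
Then h(5) = 80.

80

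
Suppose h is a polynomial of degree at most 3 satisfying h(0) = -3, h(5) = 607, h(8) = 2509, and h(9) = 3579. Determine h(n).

Write h(n) = an^3 + bn^2 + cn + d. Substituting each data point gives a linear system:
  d = -3
  125a + 25b + 5c + d = 607
  512a + 64b + 8c + d = 2509
  729a + 81b + 9c + d = 3579
Solving the system yields a = 5, b = -1, c = 2, d = -3.
So h(n) = 5n³ - n² + 2n - 3.
Check: h(8) = 2509. ✓

h(n) = 5n^3 - n^2 + 2n - 3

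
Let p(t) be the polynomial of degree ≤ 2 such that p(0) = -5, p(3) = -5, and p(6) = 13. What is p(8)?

35

Using the Lagrange interpolation formula with nodes 0, 3, 6:
  L_0(t) = (t - 3)(t - 6) / 18
  L_1(t) = t(t - 6) / -9
  L_2(t) = t(t - 3) / 18
Then p(t) = -5·L_0(t) - 5·L_1(t) + 13·L_2(t).
Expanding and collecting terms gives p(t) = t^2 - 3t - 5.
Evaluating at t = 8: p(8) = 35.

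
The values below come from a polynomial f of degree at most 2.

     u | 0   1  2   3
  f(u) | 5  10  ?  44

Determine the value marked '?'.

On equispaced nodes a degree-2 polynomial has vanishing third forward difference, so
  - f(0) + 3·f(1) - 3·f(2) + f(3) = 0.
Substituting the known values and solving for f(2):
  -3·f(2) = -69
  f(2) = 23.

23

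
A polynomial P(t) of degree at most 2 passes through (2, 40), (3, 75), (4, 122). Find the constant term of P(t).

Write P(t) = at^2 + bt + c. Substituting each data point gives a linear system:
  4a + 2b + c = 40
  9a + 3b + c = 75
  16a + 4b + c = 122
Solving the system yields a = 6, b = 5, c = 6.
So P(t) = 6t² + 5t + 6.
The constant term is 6.

6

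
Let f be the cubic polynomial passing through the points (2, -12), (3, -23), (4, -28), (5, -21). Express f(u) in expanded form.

f(u) = u^3 - 6u^2 + 4

Write f(u) = au^3 + bu^2 + cu + d. Substituting each data point gives a linear system:
  8a + 4b + 2c + d = -12
  27a + 9b + 3c + d = -23
  64a + 16b + 4c + d = -28
  125a + 25b + 5c + d = -21
Solving the system yields a = 1, b = -6, c = 0, d = 4.
So f(u) = u^3 - 6u^2 + 4.
Check: f(5) = -21. ✓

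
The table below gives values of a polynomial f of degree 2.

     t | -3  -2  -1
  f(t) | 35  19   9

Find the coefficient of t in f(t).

Write f(t) = at^2 + bt + c. Substituting each data point gives a linear system:
  9a - 3b + c = 35
  4a - 2b + c = 19
  a - b + c = 9
Solving the system yields a = 3, b = -1, c = 5.
So f(t) = 3t^2 - t + 5.
The coefficient of t is -1.

-1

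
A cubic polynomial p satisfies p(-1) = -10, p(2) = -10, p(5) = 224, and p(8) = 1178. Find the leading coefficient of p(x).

3

Write p(x) = ax^3 + bx^2 + cx + d. Substituting each data point gives a linear system:
  -a + b - c + d = -10
  8a + 4b + 2c + d = -10
  125a + 25b + 5c + d = 224
  512a + 64b + 8c + d = 1178
Solving the system yields a = 3, b = -5, c = -4, d = -6.
So p(x) = 3x³ - 5x² - 4x - 6.
The leading coefficient is 3.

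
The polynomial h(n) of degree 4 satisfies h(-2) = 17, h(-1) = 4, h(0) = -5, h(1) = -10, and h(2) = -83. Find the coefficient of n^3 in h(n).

-6

Write h(n) = an^4 + bn^3 + cn^2 + dn + e. Substituting each data point gives a linear system:
  16a - 8b + 4c - 2d + e = 17
  a - b + c - d + e = 4
  e = -5
  a + b + c + d + e = -10
  16a + 8b + 4c + 2d + e = -83
Solving the system yields a = -3, b = -6, c = 5, d = -1, e = -5.
So h(n) = -3n⁴ - 6n³ + 5n² - n - 5.
The coefficient of n^3 is -6.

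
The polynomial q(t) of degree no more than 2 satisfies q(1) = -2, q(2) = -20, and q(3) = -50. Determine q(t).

q(t) = -6t^2 + 4

Using the Lagrange interpolation formula with nodes 1, 2, 3:
  L_0(t) = (t - 2)(t - 3) / 2
  L_1(t) = (t - 1)(t - 3) / -1
  L_2(t) = (t - 1)(t - 2) / 2
Then q(t) = -2·L_0(t) - 20·L_1(t) - 50·L_2(t).
Expanding and collecting terms gives q(t) = -6t^2 + 4.
Check: q(3) = -50. ✓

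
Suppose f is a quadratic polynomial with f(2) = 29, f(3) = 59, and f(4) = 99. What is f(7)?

279

Forward differences of the values at x = 2, 3, 4:
  f  : 29  59  99
  Δ  : 30  40
  Δ^2: 10
The second differences are constant, confirming degree 2.
Interpolating (Newton forward form) and evaluating at x = 7 gives f(7) = 279.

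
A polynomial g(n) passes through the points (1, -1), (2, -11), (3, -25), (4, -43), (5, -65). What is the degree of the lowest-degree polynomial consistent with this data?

2

Forward differences of the values at n = 1, 2, 3, 4, 5:
  g  : -1  -11  -25  -43  -65
  Δ  : -10  -14  -18  -22
  Δ^2: -4  -4  -4
  Δ^3: 0  0
  Δ^4: 0
The second differences are constant (-4) and nonzero, while all higher differences vanish, so the minimal degree is 2.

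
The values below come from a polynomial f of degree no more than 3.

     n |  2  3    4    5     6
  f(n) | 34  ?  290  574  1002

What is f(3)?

On equispaced nodes a degree-3 polynomial has vanishing fourth forward difference, so
  f(2) - 4·f(3) + 6·f(4) - 4·f(5) + f(6) = 0.
Substituting the known values and solving for f(3):
  -4·f(3) = -480
  f(3) = 120.

120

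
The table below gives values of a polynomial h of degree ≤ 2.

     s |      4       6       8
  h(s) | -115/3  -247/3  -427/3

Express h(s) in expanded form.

Write h(s) = as^2 + bs + c. Substituting each data point gives a linear system:
  16a + 4b + c = -115/3
  36a + 6b + c = -247/3
  64a + 8b + c = -427/3
Solving the system yields a = -2, b = -2, c = 5/3.
So h(s) = -2s^2 - 2s + 5/3.
Check: h(6) = -247/3. ✓

h(s) = -2s^2 - 2s + 5/3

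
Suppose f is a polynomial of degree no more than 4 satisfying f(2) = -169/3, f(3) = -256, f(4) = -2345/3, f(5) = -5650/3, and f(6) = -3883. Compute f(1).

-14/3

Write f(n) = an^4 + bn^3 + cn^2 + dn + e. Substituting each data point gives a linear system:
  16a + 8b + 4c + 2d + e = -169/3
  81a + 27b + 9c + 3d + e = -256
  256a + 64b + 16c + 4d + e = -2345/3
  625a + 125b + 25c + 5d + e = -5650/3
  1296a + 216b + 36c + 6d + e = -3883
Solving the system yields a = -3, b = 1/3, c = -1, d = -6, e = 5.
So f(n) = -3n⁴ + (1/3)n³ - n² - 6n + 5.
Then f(1) = -14/3.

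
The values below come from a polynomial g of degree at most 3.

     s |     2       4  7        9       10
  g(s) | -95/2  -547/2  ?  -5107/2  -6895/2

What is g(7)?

The 4 known points determine the degree-3 polynomial uniquely.
Write g(s) = as^3 + bs^2 + cs + d. Substituting each data point gives a linear system:
  8a + 4b + 2c + d = -95/2
  64a + 16b + 4c + d = -547/2
  729a + 81b + 9c + d = -5107/2
  1000a + 100b + 10c + d = -6895/2
Solving the system yields a = -3, b = -4, c = -5, d = 5/2.
So g(s) = -3s³ - 4s² - 5s + 5/2.
Then g(7) = -2515/2.

-2515/2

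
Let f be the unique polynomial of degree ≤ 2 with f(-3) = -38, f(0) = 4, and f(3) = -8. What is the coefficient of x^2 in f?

-3

Write f(x) = ax^2 + bx + c. Substituting each data point gives a linear system:
  9a - 3b + c = -38
  c = 4
  9a + 3b + c = -8
Solving the system yields a = -3, b = 5, c = 4.
So f(x) = -3x^2 + 5x + 4.
The leading coefficient is -3.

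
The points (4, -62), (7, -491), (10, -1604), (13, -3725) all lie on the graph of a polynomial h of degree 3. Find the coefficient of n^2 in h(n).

Write h(n) = an^3 + bn^2 + cn + d. Substituting each data point gives a linear system:
  64a + 16b + 4c + d = -62
  343a + 49b + 7c + d = -491
  1000a + 100b + 10c + d = -1604
  2197a + 169b + 13c + d = -3725
Solving the system yields a = -2, b = 4, c = -1, d = 6.
So h(n) = -2n^3 + 4n^2 - n + 6.
The coefficient of n^2 is 4.

4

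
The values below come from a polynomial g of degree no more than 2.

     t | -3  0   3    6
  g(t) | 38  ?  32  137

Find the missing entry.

-1

The 3 known points determine the degree-2 polynomial uniquely.
Write g(t) = at^2 + bt + c. Substituting each data point gives a linear system:
  9a - 3b + c = 38
  9a + 3b + c = 32
  36a + 6b + c = 137
Solving the system yields a = 4, b = -1, c = -1.
So g(t) = 4t^2 - t - 1.
Then g(0) = -1.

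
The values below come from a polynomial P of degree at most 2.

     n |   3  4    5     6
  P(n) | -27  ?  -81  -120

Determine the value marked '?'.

On equispaced nodes a degree-2 polynomial has vanishing third forward difference, so
  - P(3) + 3·P(4) - 3·P(5) + P(6) = 0.
Substituting the known values and solving for P(4):
  3·P(4) = -150
  P(4) = -50.

-50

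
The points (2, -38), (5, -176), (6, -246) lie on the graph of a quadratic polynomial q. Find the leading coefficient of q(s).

Write q(s) = as^2 + bs + c. Substituting each data point gives a linear system:
  4a + 2b + c = -38
  25a + 5b + c = -176
  36a + 6b + c = -246
Solving the system yields a = -6, b = -4, c = -6.
So q(s) = -6s^2 - 4s - 6.
The leading coefficient is -6.

-6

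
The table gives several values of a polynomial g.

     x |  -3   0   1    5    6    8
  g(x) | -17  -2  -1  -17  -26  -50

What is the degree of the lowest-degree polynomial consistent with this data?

Divided differences on the nodes -3, 0, 1, 5, 6, 8:
  order 0: -17  -2  -1  -17  -26  -50
  order 1: 5  1  -4  -9  -12
  order 2: -1  -1  -1  -1
  order 3: 0  0  0
  order 4: 0  0
  order 5: 0
The order-2 divided differences are all -1 (nonzero) and every higher order vanishes, so the data lies on a polynomial of degree exactly 2.

2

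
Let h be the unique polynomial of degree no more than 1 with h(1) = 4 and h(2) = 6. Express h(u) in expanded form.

h(u) = 2u + 2

Write h(u) = au + b. Substituting each data point gives a linear system:
  a + b = 4
  2a + b = 6
Solving the system yields a = 2, b = 2.
So h(u) = 2u + 2.
Check: h(1) = 4. ✓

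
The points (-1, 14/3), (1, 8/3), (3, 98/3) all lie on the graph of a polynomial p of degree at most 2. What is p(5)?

Using the Lagrange interpolation formula with nodes -1, 1, 3:
  L_0(n) = (n - 1)(n - 3) / 8
  L_1(n) = (n + 1)(n - 3) / -4
  L_2(n) = (n + 1)(n - 1) / 8
Then p(n) = 14/3·L_0(n) + 8/3·L_1(n) + 98/3·L_2(n).
Expanding and collecting terms gives p(n) = 4n^2 - n - 1/3.
Evaluating at n = 5: p(5) = 284/3.

284/3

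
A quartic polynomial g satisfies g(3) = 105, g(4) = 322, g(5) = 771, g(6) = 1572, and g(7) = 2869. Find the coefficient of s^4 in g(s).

1

Write g(s) = as^4 + bs^3 + cs^2 + ds + e. Substituting each data point gives a linear system:
  81a + 27b + 9c + 3d + e = 105
  256a + 64b + 16c + 4d + e = 322
  625a + 125b + 25c + 5d + e = 771
  1296a + 216b + 36c + 6d + e = 1572
  2401a + 343b + 49c + 7d + e = 2869
Solving the system yields a = 1, b = 2, c = -5, d = 3, e = 6.
So g(s) = s⁴ + 2s³ - 5s² + 3s + 6.
The leading coefficient is 1.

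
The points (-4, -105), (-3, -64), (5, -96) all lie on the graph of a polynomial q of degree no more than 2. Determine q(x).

q(x) = -5x^2 + 6x - 1

Write q(x) = ax^2 + bx + c. Substituting each data point gives a linear system:
  16a - 4b + c = -105
  9a - 3b + c = -64
  25a + 5b + c = -96
Solving the system yields a = -5, b = 6, c = -1.
So q(x) = -5x^2 + 6x - 1.
Check: q(-3) = -64. ✓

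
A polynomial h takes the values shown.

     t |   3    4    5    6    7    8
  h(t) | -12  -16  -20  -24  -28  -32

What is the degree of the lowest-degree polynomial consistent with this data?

1

Forward differences of the values at t = 3, 4, 5, 6, 7, 8:
  h  : -12  -16  -20  -24  -28  -32
  Δ  : -4  -4  -4  -4  -4
  Δ^2: 0  0  0  0
  Δ^3: 0  0  0
  Δ^4: 0  0
  Δ^5: 0
The first differences are constant (-4) and nonzero, while all higher differences vanish, so the minimal degree is 1.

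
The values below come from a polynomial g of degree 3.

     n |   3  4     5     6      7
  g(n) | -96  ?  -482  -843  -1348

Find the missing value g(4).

-241

The 4 known points determine the degree-3 polynomial uniquely.
Write g(n) = an^3 + bn^2 + cn + d. Substituting each data point gives a linear system:
  27a + 9b + 3c + d = -96
  125a + 25b + 5c + d = -482
  216a + 36b + 6c + d = -843
  343a + 49b + 7c + d = -1348
Solving the system yields a = -4, b = 0, c = 3, d = 3.
So g(n) = -4n^3 + 3n + 3.
Then g(4) = -241.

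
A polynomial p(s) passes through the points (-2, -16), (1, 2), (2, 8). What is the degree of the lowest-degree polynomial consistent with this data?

1

Divided differences on the nodes -2, 1, 2:
  order 0: -16  2  8
  order 1: 6  6
  order 2: 0
The order-1 divided differences are all 6 (nonzero) and every higher order vanishes, so the data lies on a polynomial of degree exactly 1.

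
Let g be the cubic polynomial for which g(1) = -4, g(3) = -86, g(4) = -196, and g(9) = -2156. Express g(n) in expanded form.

g(n) = -3n^3 + n^2 - 6n + 4

Using the Lagrange interpolation formula with nodes 1, 3, 4, 9:
  L_0(n) = (n - 3)(n - 4)(n - 9) / -48
  L_1(n) = (n - 1)(n - 4)(n - 9) / 12
  L_2(n) = (n - 1)(n - 3)(n - 9) / -15
  L_3(n) = (n - 1)(n - 3)(n - 4) / 240
Then g(n) = -4·L_0(n) - 86·L_1(n) - 196·L_2(n) - 2156·L_3(n).
Expanding and collecting terms gives g(n) = -3n^3 + n^2 - 6n + 4.
Check: g(9) = -2156. ✓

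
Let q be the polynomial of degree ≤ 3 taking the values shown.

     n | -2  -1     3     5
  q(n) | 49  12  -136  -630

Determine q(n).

q(n) = -5n^3 - 2n + 5

Write q(n) = an^3 + bn^2 + cn + d. Substituting each data point gives a linear system:
  -8a + 4b - 2c + d = 49
  -a + b - c + d = 12
  27a + 9b + 3c + d = -136
  125a + 25b + 5c + d = -630
Solving the system yields a = -5, b = 0, c = -2, d = 5.
So q(n) = -5n³ - 2n + 5.
Check: q(-1) = 12. ✓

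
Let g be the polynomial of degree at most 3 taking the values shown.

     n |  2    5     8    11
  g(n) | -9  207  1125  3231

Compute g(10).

Forward differences of the values at n = 2, 5, 8, 11:
  g  : -9  207  1125  3231
  Δ  : 216  918  2106
  Δ^2: 702  1188
  Δ^3: 486
The third differences are constant, confirming degree 3.
Interpolating (Newton forward form) and evaluating at n = 10 gives g(10) = 2367.

2367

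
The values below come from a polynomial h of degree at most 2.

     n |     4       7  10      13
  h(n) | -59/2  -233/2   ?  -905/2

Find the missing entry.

The 3 known points determine the degree-2 polynomial uniquely.
Write h(n) = an^2 + bn + c. Substituting each data point gives a linear system:
  16a + 4b + c = -59/2
  49a + 7b + c = -233/2
  169a + 13b + c = -905/2
Solving the system yields a = -3, b = 4, c = 5/2.
So h(n) = -3n^2 + 4n + 5/2.
Then h(10) = -515/2.

-515/2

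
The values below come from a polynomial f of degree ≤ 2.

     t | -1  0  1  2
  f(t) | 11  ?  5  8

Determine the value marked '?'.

6

On equispaced nodes a degree-2 polynomial has vanishing third forward difference, so
  - f(-1) + 3·f(0) - 3·f(1) + f(2) = 0.
Substituting the known values and solving for f(0):
  3·f(0) = 18
  f(0) = 6.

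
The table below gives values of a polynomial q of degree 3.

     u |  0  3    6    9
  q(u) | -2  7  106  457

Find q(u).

q(u) = u^3 - 4u^2 + 6u - 2

Using the Lagrange interpolation formula with nodes 0, 3, 6, 9:
  L_0(u) = (u - 3)(u - 6)(u - 9) / -162
  L_1(u) = u(u - 6)(u - 9) / 54
  L_2(u) = u(u - 3)(u - 9) / -54
  L_3(u) = u(u - 3)(u - 6) / 162
Then q(u) = -2·L_0(u) + 7·L_1(u) + 106·L_2(u) + 457·L_3(u).
Expanding and collecting terms gives q(u) = u^3 - 4u^2 + 6u - 2.
Check: q(0) = -2. ✓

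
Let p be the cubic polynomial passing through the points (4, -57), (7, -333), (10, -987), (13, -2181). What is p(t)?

p(t) = -t^3 + t + 3

Using the Lagrange interpolation formula with nodes 4, 7, 10, 13:
  L_0(t) = (t - 7)(t - 10)(t - 13) / -162
  L_1(t) = (t - 4)(t - 10)(t - 13) / 54
  L_2(t) = (t - 4)(t - 7)(t - 13) / -54
  L_3(t) = (t - 4)(t - 7)(t - 10) / 162
Then p(t) = -57·L_0(t) - 333·L_1(t) - 987·L_2(t) - 2181·L_3(t).
Expanding and collecting terms gives p(t) = -t^3 + t + 3.
Check: p(10) = -987. ✓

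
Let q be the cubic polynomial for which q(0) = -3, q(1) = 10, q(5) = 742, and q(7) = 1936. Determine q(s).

q(s) = 5s^3 + 4s^2 + 4s - 3

Write q(s) = as^3 + bs^2 + cs + d. Substituting each data point gives a linear system:
  d = -3
  a + b + c + d = 10
  125a + 25b + 5c + d = 742
  343a + 49b + 7c + d = 1936
Solving the system yields a = 5, b = 4, c = 4, d = -3.
So q(s) = 5s^3 + 4s^2 + 4s - 3.
Check: q(1) = 10. ✓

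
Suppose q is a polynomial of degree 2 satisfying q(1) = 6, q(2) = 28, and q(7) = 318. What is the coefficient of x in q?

4

Write q(x) = ax^2 + bx + c. Substituting each data point gives a linear system:
  a + b + c = 6
  4a + 2b + c = 28
  49a + 7b + c = 318
Solving the system yields a = 6, b = 4, c = -4.
So q(x) = 6x^2 + 4x - 4.
The coefficient of x is 4.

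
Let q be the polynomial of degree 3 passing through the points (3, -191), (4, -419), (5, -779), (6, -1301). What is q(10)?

-5609

Forward differences of the values at n = 3, 4, 5, 6:
  q  : -191  -419  -779  -1301
  Δ  : -228  -360  -522
  Δ^2: -132  -162
  Δ^3: -30
The third differences are constant, confirming degree 3.
Interpolating (Newton forward form) and evaluating at n = 10 gives q(10) = -5609.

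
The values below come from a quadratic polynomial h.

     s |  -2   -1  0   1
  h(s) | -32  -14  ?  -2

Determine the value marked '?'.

On equispaced nodes a degree-2 polynomial has vanishing third forward difference, so
  - h(-2) + 3·h(-1) - 3·h(0) + h(1) = 0.
Substituting the known values and solving for h(0):
  -3·h(0) = 12
  h(0) = -4.

-4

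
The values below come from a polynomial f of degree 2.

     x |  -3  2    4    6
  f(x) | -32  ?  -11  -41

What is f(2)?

The 3 known points determine the degree-2 polynomial uniquely.
Write f(x) = ax^2 + bx + c. Substituting each data point gives a linear system:
  9a - 3b + c = -32
  16a + 4b + c = -11
  36a + 6b + c = -41
Solving the system yields a = -2, b = 5, c = 1.
So f(x) = -2x^2 + 5x + 1.
Then f(2) = 3.

3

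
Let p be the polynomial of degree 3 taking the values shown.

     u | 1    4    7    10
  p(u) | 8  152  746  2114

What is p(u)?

Write p(u) = au^3 + bu^2 + cu + d. Substituting each data point gives a linear system:
  a + b + c + d = 8
  64a + 16b + 4c + d = 152
  343a + 49b + 7c + d = 746
  1000a + 100b + 10c + d = 2114
Solving the system yields a = 2, b = 1, c = 1, d = 4.
So p(u) = 2u^3 + u^2 + u + 4.
Check: p(7) = 746. ✓

p(u) = 2u^3 + u^2 + u + 4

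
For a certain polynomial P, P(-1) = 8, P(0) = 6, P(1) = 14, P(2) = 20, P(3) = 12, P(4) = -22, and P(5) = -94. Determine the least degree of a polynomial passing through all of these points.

Forward differences of the values at x = -1, 0, 1, 2, 3, 4, 5:
  P  : 8  6  14  20  12  -22  -94
  Δ  : -2  8  6  -8  -34  -72
  Δ^2: 10  -2  -14  -26  -38
  Δ^3: -12  -12  -12  -12
  Δ^4: 0  0  0
  Δ^5: 0  0
  Δ^6: 0
The third differences are constant (-12) and nonzero, while all higher differences vanish, so the minimal degree is 3.

3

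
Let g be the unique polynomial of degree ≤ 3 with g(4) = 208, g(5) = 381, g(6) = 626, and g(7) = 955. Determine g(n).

g(n) = 2n^3 + 6n^2 - 3n - 4

Write g(n) = an^3 + bn^2 + cn + d. Substituting each data point gives a linear system:
  64a + 16b + 4c + d = 208
  125a + 25b + 5c + d = 381
  216a + 36b + 6c + d = 626
  343a + 49b + 7c + d = 955
Solving the system yields a = 2, b = 6, c = -3, d = -4.
So g(n) = 2n³ + 6n² - 3n - 4.
Check: g(4) = 208. ✓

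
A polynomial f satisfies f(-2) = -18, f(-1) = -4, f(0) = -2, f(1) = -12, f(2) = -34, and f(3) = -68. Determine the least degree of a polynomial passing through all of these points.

2

Forward differences of the values at n = -2, -1, 0, 1, 2, 3:
  f  : -18  -4  -2  -12  -34  -68
  Δ  : 14  2  -10  -22  -34
  Δ^2: -12  -12  -12  -12
  Δ^3: 0  0  0
  Δ^4: 0  0
  Δ^5: 0
The second differences are constant (-12) and nonzero, while all higher differences vanish, so the minimal degree is 2.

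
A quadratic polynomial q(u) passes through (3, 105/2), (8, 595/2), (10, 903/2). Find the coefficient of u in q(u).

5

Write q(u) = au^2 + bu + c. Substituting each data point gives a linear system:
  9a + 3b + c = 105/2
  64a + 8b + c = 595/2
  100a + 10b + c = 903/2
Solving the system yields a = 4, b = 5, c = 3/2.
So q(u) = 4u^2 + 5u + 3/2.
The coefficient of u is 5.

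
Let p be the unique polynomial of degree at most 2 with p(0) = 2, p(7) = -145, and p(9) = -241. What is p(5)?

Write p(n) = an^2 + bn + c. Substituting each data point gives a linear system:
  c = 2
  49a + 7b + c = -145
  81a + 9b + c = -241
Solving the system yields a = -3, b = 0, c = 2.
So p(n) = -3n^2 + 2.
Then p(5) = -73.

-73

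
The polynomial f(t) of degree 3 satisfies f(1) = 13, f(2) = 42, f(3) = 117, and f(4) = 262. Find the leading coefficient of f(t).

4

Write f(t) = at^3 + bt^2 + ct + d. Substituting each data point gives a linear system:
  a + b + c + d = 13
  8a + 4b + 2c + d = 42
  27a + 9b + 3c + d = 117
  64a + 16b + 4c + d = 262
Solving the system yields a = 4, b = -1, c = 4, d = 6.
So f(t) = 4t^3 - t^2 + 4t + 6.
The leading coefficient is 4.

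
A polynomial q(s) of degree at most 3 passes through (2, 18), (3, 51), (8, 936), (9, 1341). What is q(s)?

Write q(s) = as^3 + bs^2 + cs + d. Substituting each data point gives a linear system:
  8a + 4b + 2c + d = 18
  27a + 9b + 3c + d = 51
  512a + 64b + 8c + d = 936
  729a + 81b + 9c + d = 1341
Solving the system yields a = 2, b = -2, c = 5, d = 0.
So q(s) = 2s^3 - 2s^2 + 5s.
Check: q(8) = 936. ✓

q(s) = 2s^3 - 2s^2 + 5s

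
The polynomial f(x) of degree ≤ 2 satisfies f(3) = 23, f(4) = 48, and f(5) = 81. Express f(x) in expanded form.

Write f(x) = ax^2 + bx + c. Substituting each data point gives a linear system:
  9a + 3b + c = 23
  16a + 4b + c = 48
  25a + 5b + c = 81
Solving the system yields a = 4, b = -3, c = -4.
So f(x) = 4x^2 - 3x - 4.
Check: f(5) = 81. ✓

f(x) = 4x^2 - 3x - 4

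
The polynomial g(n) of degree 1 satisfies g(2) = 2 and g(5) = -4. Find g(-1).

8

Write g(n) = an + b. Substituting each data point gives a linear system:
  2a + b = 2
  5a + b = -4
Solving the system yields a = -2, b = 6.
So g(n) = -2n + 6.
Then g(-1) = 8.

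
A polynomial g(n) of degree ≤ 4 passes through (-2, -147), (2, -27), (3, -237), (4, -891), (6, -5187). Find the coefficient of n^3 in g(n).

6

Write g(n) = an^4 + bn^3 + cn^2 + dn + e. Substituting each data point gives a linear system:
  16a - 8b + 4c - 2d + e = -147
  16a + 8b + 4c + 2d + e = -27
  81a + 27b + 9c + 3d + e = -237
  256a + 64b + 16c + 4d + e = -891
  1296a + 216b + 36c + 6d + e = -5187
Solving the system yields a = -5, b = 6, c = -1, d = 6, e = -3.
So g(n) = -5n^4 + 6n^3 - n^2 + 6n - 3.
The coefficient of n^3 is 6.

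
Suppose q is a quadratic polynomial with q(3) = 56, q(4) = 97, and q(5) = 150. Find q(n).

Write q(n) = an^2 + bn + c. Substituting each data point gives a linear system:
  9a + 3b + c = 56
  16a + 4b + c = 97
  25a + 5b + c = 150
Solving the system yields a = 6, b = -1, c = 5.
So q(n) = 6n^2 - n + 5.
Check: q(4) = 97. ✓

q(n) = 6n^2 - n + 5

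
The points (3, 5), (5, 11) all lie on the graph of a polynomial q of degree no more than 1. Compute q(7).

17

Using the Lagrange interpolation formula with nodes 3, 5:
  L_0(t) = (t - 5) / -2
  L_1(t) = (t - 3) / 2
Then q(t) = 5·L_0(t) + 11·L_1(t).
Expanding and collecting terms gives q(t) = 3t - 4.
Evaluating at t = 7: q(7) = 17.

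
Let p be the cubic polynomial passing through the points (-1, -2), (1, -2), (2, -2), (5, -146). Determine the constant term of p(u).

-6

Write p(u) = au^3 + bu^2 + cu + d. Substituting each data point gives a linear system:
  -a + b - c + d = -2
  a + b + c + d = -2
  8a + 4b + 2c + d = -2
  125a + 25b + 5c + d = -146
Solving the system yields a = -2, b = 4, c = 2, d = -6.
So p(u) = -2u^3 + 4u^2 + 2u - 6.
The constant term is -6.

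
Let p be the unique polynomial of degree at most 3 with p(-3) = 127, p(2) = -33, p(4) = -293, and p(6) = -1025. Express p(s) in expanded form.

Write p(s) = as^3 + bs^2 + cs + d. Substituting each data point gives a linear system:
  -27a + 9b - 3c + d = 127
  8a + 4b + 2c + d = -33
  64a + 16b + 4c + d = -293
  216a + 36b + 6c + d = -1025
Solving the system yields a = -5, b = 1, c = 4, d = -5.
So p(s) = -5s^3 + s^2 + 4s - 5.
Check: p(-3) = 127. ✓

p(s) = -5s^3 + s^2 + 4s - 5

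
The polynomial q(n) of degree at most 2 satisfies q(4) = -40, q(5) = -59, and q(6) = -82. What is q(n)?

q(n) = -2n^2 - n - 4

Using the Lagrange interpolation formula with nodes 4, 5, 6:
  L_0(n) = (n - 5)(n - 6) / 2
  L_1(n) = (n - 4)(n - 6) / -1
  L_2(n) = (n - 4)(n - 5) / 2
Then q(n) = -40·L_0(n) - 59·L_1(n) - 82·L_2(n).
Expanding and collecting terms gives q(n) = -2n^2 - n - 4.
Check: q(4) = -40. ✓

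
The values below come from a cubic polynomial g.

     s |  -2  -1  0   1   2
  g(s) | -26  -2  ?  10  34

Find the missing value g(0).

On equispaced nodes a degree-3 polynomial has vanishing fourth forward difference, so
  g(-2) - 4·g(-1) + 6·g(0) - 4·g(1) + g(2) = 0.
Substituting the known values and solving for g(0):
  6·g(0) = 24
  g(0) = 4.

4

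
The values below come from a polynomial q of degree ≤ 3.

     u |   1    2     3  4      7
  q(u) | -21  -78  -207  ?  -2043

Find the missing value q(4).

-438

The 4 known points determine the degree-3 polynomial uniquely.
Write q(u) = au^3 + bu^2 + cu + d. Substituting each data point gives a linear system:
  a + b + c + d = -21
  8a + 4b + 2c + d = -78
  27a + 9b + 3c + d = -207
  343a + 49b + 7c + d = -2043
Solving the system yields a = -5, b = -6, c = -4, d = -6.
So q(u) = -5u³ - 6u² - 4u - 6.
Then q(4) = -438.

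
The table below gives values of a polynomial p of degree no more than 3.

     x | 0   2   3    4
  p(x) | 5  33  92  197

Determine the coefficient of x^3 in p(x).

2

Write p(x) = ax^3 + bx^2 + cx + d. Substituting each data point gives a linear system:
  d = 5
  8a + 4b + 2c + d = 33
  27a + 9b + 3c + d = 92
  64a + 16b + 4c + d = 197
Solving the system yields a = 2, b = 5, c = -4, d = 5.
So p(x) = 2x³ + 5x² - 4x + 5.
The leading coefficient is 2.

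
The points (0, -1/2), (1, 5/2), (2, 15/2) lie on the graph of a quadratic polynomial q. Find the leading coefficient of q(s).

1

Write q(s) = as^2 + bs + c. Substituting each data point gives a linear system:
  c = -1/2
  a + b + c = 5/2
  4a + 2b + c = 15/2
Solving the system yields a = 1, b = 2, c = -1/2.
So q(s) = s² + 2s - 1/2.
The leading coefficient is 1.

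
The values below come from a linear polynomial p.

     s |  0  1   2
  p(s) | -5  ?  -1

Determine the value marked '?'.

-3

The 2 known points determine the degree-1 polynomial uniquely.
Write p(s) = as + b. Substituting each data point gives a linear system:
  b = -5
  2a + b = -1
Solving the system yields a = 2, b = -5.
So p(s) = 2s - 5.
Then p(1) = -3.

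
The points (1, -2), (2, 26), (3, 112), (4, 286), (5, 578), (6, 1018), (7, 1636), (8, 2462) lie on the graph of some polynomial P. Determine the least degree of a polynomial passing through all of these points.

3

Forward differences of the values at u = 1, 2, 3, 4, 5, 6, 7, 8:
  P  : -2  26  112  286  578  1018  1636  2462
  Δ  : 28  86  174  292  440  618  826
  Δ^2: 58  88  118  148  178  208
  Δ^3: 30  30  30  30  30
  Δ^4: 0  0  0  0
  Δ^5: 0  0  0
  Δ^6: 0  0
  Δ^7: 0
The third differences are constant (30) and nonzero, while all higher differences vanish, so the minimal degree is 3.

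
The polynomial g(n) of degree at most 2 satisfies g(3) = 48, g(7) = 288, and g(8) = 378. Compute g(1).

Write g(n) = an^2 + bn + c. Substituting each data point gives a linear system:
  9a + 3b + c = 48
  49a + 7b + c = 288
  64a + 8b + c = 378
Solving the system yields a = 6, b = 0, c = -6.
So g(n) = 6n² - 6.
Then g(1) = 0.

0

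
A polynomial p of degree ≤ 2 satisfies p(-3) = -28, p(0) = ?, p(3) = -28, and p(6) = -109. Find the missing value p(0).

-1

The 3 known points determine the degree-2 polynomial uniquely.
Write p(s) = as^2 + bs + c. Substituting each data point gives a linear system:
  9a - 3b + c = -28
  9a + 3b + c = -28
  36a + 6b + c = -109
Solving the system yields a = -3, b = 0, c = -1.
So p(s) = -3s^2 - 1.
Then p(0) = -1.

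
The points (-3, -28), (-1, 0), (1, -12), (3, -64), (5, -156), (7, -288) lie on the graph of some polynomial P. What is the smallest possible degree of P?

Forward differences of the values at t = -3, -1, 1, 3, 5, 7:
  P  : -28  0  -12  -64  -156  -288
  Δ  : 28  -12  -52  -92  -132
  Δ^2: -40  -40  -40  -40
  Δ^3: 0  0  0
  Δ^4: 0  0
  Δ^5: 0
The second differences are constant (-40) and nonzero, while all higher differences vanish, so the minimal degree is 2.

2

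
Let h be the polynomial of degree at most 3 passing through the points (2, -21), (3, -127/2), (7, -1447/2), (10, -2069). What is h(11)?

Write h(s) = as^3 + bs^2 + cs + d. Substituting each data point gives a linear system:
  8a + 4b + 2c + d = -21
  27a + 9b + 3c + d = -127/2
  343a + 49b + 7c + d = -1447/2
  1000a + 100b + 10c + d = -2069
Solving the system yields a = -2, b = -1/2, c = -2, d = 1.
So h(s) = -2s^3 - (1/2)s^2 - 2s + 1.
Then h(11) = -5487/2.

-5487/2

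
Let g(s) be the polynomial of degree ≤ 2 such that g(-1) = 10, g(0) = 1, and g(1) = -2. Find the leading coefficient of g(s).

3

Write g(s) = as^2 + bs + c. Substituting each data point gives a linear system:
  a - b + c = 10
  c = 1
  a + b + c = -2
Solving the system yields a = 3, b = -6, c = 1.
So g(s) = 3s² - 6s + 1.
The leading coefficient is 3.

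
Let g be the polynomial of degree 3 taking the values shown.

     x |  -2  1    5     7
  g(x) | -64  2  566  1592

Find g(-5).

-724

Using the Lagrange interpolation formula with nodes -2, 1, 5, 7:
  L_0(x) = (x - 1)(x - 5)(x - 7) / -189
  L_1(x) = (x + 2)(x - 5)(x - 7) / 72
  L_2(x) = (x + 2)(x - 1)(x - 7) / -56
  L_3(x) = (x + 2)(x - 1)(x - 5) / 108
Then g(x) = -64·L_0(x) + 2·L_1(x) + 566·L_2(x) + 1592·L_3(x).
Expanding and collecting terms gives g(x) = 5x^3 - 3x^2 + 4x - 4.
Evaluating at x = -5: g(-5) = -724.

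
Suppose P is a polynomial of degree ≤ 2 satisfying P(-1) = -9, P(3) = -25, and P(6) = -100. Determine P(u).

Write P(u) = au^2 + bu + c. Substituting each data point gives a linear system:
  a - b + c = -9
  9a + 3b + c = -25
  36a + 6b + c = -100
Solving the system yields a = -3, b = 2, c = -4.
So P(u) = -3u^2 + 2u - 4.
Check: P(6) = -100. ✓

P(u) = -3u^2 + 2u - 4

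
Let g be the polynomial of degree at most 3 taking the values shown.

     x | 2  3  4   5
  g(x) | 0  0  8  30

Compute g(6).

72

Write g(x) = ax^3 + bx^2 + cx + d. Substituting each data point gives a linear system:
  8a + 4b + 2c + d = 0
  27a + 9b + 3c + d = 0
  64a + 16b + 4c + d = 8
  125a + 25b + 5c + d = 30
Solving the system yields a = 1, b = -5, c = 6, d = 0.
So g(x) = x³ - 5x² + 6x.
Then g(6) = 72.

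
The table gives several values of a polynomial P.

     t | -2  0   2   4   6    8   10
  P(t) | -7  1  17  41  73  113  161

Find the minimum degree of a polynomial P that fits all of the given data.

Forward differences of the values at t = -2, 0, 2, 4, 6, 8, 10:
  P  : -7  1  17  41  73  113  161
  Δ  : 8  16  24  32  40  48
  Δ^2: 8  8  8  8  8
  Δ^3: 0  0  0  0
  Δ^4: 0  0  0
  Δ^5: 0  0
  Δ^6: 0
The second differences are constant (8) and nonzero, while all higher differences vanish, so the minimal degree is 2.

2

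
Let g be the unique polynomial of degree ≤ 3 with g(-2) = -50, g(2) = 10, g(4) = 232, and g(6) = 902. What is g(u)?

g(u) = 5u^3 - 4u^2 - 5u - 4

Write g(u) = au^3 + bu^2 + cu + d. Substituting each data point gives a linear system:
  -8a + 4b - 2c + d = -50
  8a + 4b + 2c + d = 10
  64a + 16b + 4c + d = 232
  216a + 36b + 6c + d = 902
Solving the system yields a = 5, b = -4, c = -5, d = -4.
So g(u) = 5u^3 - 4u^2 - 5u - 4.
Check: g(6) = 902. ✓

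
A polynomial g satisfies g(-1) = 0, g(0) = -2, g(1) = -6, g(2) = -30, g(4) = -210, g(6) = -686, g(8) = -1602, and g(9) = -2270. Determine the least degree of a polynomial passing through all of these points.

Divided differences on the nodes -1, 0, 1, 2, 4, 6, 8, 9:
  order 0: 0  -2  -6  -30  -210  -686  -1602  -2270
  order 1: -2  -4  -24  -90  -238  -458  -668
  order 2: -1  -10  -22  -37  -55  -70
  order 3: -3  -3  -3  -3  -3
  order 4: 0  0  0  0
  order 5: 0  0  0
  order 6: 0  0
  order 7: 0
The order-3 divided differences are all -3 (nonzero) and every higher order vanishes, so the data lies on a polynomial of degree exactly 3.

3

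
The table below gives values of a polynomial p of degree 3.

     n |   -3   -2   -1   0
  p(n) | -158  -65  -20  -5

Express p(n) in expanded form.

p(n) = 3n^3 - 6n^2 + 6n - 5

Write p(n) = an^3 + bn^2 + cn + d. Substituting each data point gives a linear system:
  -27a + 9b - 3c + d = -158
  -8a + 4b - 2c + d = -65
  -a + b - c + d = -20
  d = -5
Solving the system yields a = 3, b = -6, c = 6, d = -5.
So p(n) = 3n³ - 6n² + 6n - 5.
Check: p(-2) = -65. ✓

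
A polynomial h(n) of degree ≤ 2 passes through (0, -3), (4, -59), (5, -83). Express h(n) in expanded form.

h(n) = -2n^2 - 6n - 3

Write h(n) = an^2 + bn + c. Substituting each data point gives a linear system:
  c = -3
  16a + 4b + c = -59
  25a + 5b + c = -83
Solving the system yields a = -2, b = -6, c = -3.
So h(n) = -2n² - 6n - 3.
Check: h(0) = -3. ✓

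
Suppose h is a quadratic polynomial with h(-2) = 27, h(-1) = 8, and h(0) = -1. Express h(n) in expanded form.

h(n) = 5n^2 - 4n - 1

Write h(n) = an^2 + bn + c. Substituting each data point gives a linear system:
  4a - 2b + c = 27
  a - b + c = 8
  c = -1
Solving the system yields a = 5, b = -4, c = -1.
So h(n) = 5n^2 - 4n - 1.
Check: h(-2) = 27. ✓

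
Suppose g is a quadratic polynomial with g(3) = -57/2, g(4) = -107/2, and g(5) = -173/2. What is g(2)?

-23/2

Forward differences of the values at u = 3, 4, 5:
  g  : -57/2  -107/2  -173/2
  Δ  : -25  -33
  Δ^2: -8
The second differences are constant, confirming degree 2.
Interpolating (Newton forward form) and evaluating at u = 2 gives g(2) = -23/2.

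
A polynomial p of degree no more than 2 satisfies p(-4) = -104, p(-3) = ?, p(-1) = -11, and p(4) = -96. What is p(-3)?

The 3 known points determine the degree-2 polynomial uniquely.
Write p(u) = au^2 + bu + c. Substituting each data point gives a linear system:
  16a - 4b + c = -104
  a - b + c = -11
  16a + 4b + c = -96
Solving the system yields a = -6, b = 1, c = -4.
So p(u) = -6u² + u - 4.
Then p(-3) = -61.

-61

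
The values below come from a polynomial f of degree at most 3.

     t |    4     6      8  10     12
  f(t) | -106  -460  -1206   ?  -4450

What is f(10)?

-2488

On equispaced nodes a degree-3 polynomial has vanishing fourth forward difference, so
  f(4) - 4·f(6) + 6·f(8) - 4·f(10) + f(12) = 0.
Substituting the known values and solving for f(10):
  -4·f(10) = 9952
  f(10) = -2488.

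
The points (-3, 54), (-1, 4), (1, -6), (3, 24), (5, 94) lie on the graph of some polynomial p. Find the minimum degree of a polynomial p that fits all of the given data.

2

Forward differences of the values at t = -3, -1, 1, 3, 5:
  p  : 54  4  -6  24  94
  Δ  : -50  -10  30  70
  Δ^2: 40  40  40
  Δ^3: 0  0
  Δ^4: 0
The second differences are constant (40) and nonzero, while all higher differences vanish, so the minimal degree is 2.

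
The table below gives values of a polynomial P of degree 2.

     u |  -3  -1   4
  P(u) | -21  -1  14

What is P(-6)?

-66

Write P(u) = au^2 + bu + c. Substituting each data point gives a linear system:
  9a - 3b + c = -21
  a - b + c = -1
  16a + 4b + c = 14
Solving the system yields a = -1, b = 6, c = 6.
So P(u) = -u^2 + 6u + 6.
Then P(-6) = -66.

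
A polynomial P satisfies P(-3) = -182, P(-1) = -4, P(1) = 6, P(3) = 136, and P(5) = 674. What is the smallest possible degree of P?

3

Forward differences of the values at n = -3, -1, 1, 3, 5:
  P  : -182  -4  6  136  674
  Δ  : 178  10  130  538
  Δ^2: -168  120  408
  Δ^3: 288  288
  Δ^4: 0
The third differences are constant (288) and nonzero, while all higher differences vanish, so the minimal degree is 3.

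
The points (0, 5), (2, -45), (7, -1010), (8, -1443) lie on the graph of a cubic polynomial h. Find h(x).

Write h(x) = ax^3 + bx^2 + cx + d. Substituting each data point gives a linear system:
  d = 5
  8a + 4b + 2c + d = -45
  343a + 49b + 7c + d = -1010
  512a + 64b + 8c + d = -1443
Solving the system yields a = -2, b = -6, c = -5, d = 5.
So h(x) = -2x^3 - 6x^2 - 5x + 5.
Check: h(2) = -45. ✓

h(x) = -2x^3 - 6x^2 - 5x + 5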